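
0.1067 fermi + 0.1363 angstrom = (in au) 9.111e-23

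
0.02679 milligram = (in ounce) 9.45e-07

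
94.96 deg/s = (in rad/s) 1.657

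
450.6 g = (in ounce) 15.89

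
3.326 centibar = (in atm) 0.03283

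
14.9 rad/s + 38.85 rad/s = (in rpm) 513.3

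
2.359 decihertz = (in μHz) 2.359e+05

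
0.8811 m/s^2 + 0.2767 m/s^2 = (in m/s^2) 1.158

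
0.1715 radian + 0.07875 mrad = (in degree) 9.831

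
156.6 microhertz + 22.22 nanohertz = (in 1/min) 0.009397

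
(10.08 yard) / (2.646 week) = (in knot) 1.12e-05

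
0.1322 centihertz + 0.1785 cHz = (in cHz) 0.3107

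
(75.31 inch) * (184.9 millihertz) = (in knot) 0.6875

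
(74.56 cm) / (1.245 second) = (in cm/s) 59.89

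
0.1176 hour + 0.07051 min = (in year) 1.356e-05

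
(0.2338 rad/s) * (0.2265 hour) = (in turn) 30.34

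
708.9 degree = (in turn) 1.969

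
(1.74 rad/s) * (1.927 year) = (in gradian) 6.732e+09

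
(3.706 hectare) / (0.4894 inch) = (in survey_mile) 1852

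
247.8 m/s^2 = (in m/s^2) 247.8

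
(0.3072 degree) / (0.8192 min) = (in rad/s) 0.0001091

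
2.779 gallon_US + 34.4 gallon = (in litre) 140.7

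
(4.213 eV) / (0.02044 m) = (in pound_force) 7.424e-18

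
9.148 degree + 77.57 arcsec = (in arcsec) 3.301e+04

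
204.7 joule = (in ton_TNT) 4.892e-08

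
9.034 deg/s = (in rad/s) 0.1577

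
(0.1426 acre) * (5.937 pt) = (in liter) 1209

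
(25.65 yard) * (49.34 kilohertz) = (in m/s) 1.157e+06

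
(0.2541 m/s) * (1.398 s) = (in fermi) 3.552e+14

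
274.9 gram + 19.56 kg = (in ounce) 699.7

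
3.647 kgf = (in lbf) 8.04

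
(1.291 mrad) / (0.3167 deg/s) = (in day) 2.703e-06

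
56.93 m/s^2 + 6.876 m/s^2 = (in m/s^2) 63.81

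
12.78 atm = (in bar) 12.95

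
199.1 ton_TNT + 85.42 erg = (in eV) 5.199e+30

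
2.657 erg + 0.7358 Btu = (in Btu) 0.7358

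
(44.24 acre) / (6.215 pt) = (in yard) 8.93e+07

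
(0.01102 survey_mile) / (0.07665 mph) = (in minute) 8.626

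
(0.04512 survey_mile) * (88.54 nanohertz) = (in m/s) 6.429e-06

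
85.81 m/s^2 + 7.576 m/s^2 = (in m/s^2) 93.39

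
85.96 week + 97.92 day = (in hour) 1.679e+04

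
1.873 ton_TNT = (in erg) 7.837e+16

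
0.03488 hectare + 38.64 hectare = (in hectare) 38.67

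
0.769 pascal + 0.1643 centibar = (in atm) 0.001629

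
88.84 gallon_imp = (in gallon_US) 106.7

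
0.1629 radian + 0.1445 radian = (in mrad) 307.4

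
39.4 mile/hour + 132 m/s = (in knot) 290.8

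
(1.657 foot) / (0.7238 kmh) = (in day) 2.907e-05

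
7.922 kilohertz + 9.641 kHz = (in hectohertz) 175.6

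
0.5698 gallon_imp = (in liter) 2.59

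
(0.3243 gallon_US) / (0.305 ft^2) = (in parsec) 1.404e-18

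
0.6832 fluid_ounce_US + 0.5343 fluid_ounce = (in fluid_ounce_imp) 1.267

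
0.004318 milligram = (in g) 4.318e-06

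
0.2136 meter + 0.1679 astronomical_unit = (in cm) 2.512e+12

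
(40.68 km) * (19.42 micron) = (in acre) 0.0001952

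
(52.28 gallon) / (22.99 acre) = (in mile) 1.322e-09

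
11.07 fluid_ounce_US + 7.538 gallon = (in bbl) 0.1815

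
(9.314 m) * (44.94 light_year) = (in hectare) 3.96e+14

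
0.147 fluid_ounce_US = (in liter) 0.004347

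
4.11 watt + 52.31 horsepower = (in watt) 3.901e+04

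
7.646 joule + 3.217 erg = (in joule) 7.646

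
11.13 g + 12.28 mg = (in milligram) 1.114e+04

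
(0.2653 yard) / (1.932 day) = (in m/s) 1.453e-06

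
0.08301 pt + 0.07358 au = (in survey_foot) 3.611e+10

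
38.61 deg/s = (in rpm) 6.435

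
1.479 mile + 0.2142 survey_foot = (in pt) 6.747e+06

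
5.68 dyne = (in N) 5.68e-05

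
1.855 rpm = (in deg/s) 11.13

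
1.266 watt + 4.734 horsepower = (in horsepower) 4.736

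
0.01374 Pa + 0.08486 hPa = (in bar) 8.5e-05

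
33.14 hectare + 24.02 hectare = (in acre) 141.2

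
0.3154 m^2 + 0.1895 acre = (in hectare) 0.07672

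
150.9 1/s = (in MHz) 0.0001509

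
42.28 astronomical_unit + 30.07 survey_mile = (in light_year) 0.0006686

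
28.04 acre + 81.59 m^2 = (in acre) 28.06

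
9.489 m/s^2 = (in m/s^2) 9.489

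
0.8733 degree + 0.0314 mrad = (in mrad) 15.27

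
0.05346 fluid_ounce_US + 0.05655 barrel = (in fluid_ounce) 304.1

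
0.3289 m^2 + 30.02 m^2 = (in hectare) 0.003035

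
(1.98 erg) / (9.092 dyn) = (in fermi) 2.178e+12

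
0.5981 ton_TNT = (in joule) 2.502e+09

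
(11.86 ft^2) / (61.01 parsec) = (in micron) 5.853e-13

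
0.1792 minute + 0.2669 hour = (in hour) 0.2699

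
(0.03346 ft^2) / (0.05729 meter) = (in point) 153.8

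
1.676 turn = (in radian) 10.53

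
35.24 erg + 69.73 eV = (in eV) 2.2e+13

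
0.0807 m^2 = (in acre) 1.994e-05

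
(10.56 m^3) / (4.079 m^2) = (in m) 2.589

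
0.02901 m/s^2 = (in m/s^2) 0.02901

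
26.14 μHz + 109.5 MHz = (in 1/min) 6.57e+09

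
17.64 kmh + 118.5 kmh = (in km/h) 136.1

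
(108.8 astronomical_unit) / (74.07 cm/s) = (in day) 2.543e+08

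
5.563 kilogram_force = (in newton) 54.55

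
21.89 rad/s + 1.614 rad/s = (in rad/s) 23.5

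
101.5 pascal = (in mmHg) 0.7613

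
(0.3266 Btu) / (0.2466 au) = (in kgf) 9.525e-10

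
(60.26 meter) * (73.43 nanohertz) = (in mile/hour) 9.898e-06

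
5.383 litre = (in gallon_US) 1.422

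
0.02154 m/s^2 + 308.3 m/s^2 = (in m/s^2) 308.3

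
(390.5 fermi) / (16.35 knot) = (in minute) 7.738e-16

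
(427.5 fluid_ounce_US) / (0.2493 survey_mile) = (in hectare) 3.151e-09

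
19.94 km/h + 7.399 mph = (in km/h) 31.85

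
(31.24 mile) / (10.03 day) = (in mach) 0.0001704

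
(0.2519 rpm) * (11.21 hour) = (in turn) 169.4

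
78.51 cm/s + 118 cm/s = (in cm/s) 196.5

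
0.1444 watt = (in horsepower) 0.0001936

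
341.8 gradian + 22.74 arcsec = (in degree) 307.6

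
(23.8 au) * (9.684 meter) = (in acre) 8.52e+09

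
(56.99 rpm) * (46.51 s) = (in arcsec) 5.725e+07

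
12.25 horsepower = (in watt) 9135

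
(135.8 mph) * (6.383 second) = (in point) 1.098e+06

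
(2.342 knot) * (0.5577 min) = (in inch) 1587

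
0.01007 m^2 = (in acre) 2.488e-06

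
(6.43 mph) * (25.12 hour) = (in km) 259.9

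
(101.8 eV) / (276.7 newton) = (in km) 5.895e-23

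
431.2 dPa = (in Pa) 43.12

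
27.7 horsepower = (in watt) 2.066e+04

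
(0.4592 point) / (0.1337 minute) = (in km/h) 7.27e-05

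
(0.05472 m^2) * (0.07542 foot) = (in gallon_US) 0.3323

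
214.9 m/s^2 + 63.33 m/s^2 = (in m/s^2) 278.2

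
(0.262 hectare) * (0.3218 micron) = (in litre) 0.8431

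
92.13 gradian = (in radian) 1.447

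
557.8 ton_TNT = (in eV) 1.457e+31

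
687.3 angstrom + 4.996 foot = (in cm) 152.3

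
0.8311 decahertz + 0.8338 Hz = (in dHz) 91.45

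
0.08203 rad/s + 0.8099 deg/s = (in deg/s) 5.51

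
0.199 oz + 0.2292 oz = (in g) 12.14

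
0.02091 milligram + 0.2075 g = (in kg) 0.0002075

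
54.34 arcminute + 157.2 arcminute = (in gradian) 3.917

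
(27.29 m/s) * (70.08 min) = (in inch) 4.518e+06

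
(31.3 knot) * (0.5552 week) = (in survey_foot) 1.774e+07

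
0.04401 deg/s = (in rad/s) 0.0007681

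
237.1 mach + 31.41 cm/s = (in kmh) 2.906e+05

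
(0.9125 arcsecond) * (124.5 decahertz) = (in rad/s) 0.005508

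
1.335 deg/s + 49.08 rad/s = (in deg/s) 2813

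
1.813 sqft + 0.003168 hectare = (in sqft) 342.8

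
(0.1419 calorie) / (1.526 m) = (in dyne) 3.891e+04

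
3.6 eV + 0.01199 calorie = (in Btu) 4.755e-05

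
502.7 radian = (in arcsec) 1.037e+08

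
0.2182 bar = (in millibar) 218.2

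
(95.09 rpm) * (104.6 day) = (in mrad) 8.999e+10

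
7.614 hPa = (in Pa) 761.4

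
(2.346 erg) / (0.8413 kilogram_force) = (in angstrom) 284.4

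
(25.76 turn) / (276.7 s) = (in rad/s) 0.5849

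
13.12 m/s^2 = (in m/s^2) 13.12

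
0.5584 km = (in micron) 5.584e+08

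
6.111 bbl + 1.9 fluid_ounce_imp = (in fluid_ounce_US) 3.285e+04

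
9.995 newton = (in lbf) 2.247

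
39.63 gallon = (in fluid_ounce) 5073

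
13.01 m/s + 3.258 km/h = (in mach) 0.04087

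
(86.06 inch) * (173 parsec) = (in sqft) 1.256e+20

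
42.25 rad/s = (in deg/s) 2421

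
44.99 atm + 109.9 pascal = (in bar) 45.59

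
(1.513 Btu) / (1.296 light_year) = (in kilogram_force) 1.328e-14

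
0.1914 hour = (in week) 0.001139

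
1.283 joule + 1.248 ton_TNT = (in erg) 5.222e+16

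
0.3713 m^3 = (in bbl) 2.335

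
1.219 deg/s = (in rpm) 0.2032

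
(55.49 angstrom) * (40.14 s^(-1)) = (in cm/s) 2.227e-05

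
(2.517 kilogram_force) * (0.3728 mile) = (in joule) 1.481e+04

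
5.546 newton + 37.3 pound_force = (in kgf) 17.48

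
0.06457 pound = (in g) 29.29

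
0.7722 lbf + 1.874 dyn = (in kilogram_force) 0.3503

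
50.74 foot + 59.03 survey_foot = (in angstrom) 3.346e+11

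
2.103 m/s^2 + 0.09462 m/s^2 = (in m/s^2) 2.198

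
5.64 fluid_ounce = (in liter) 0.1668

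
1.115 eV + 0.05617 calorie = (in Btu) 0.0002228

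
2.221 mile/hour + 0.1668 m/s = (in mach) 0.003406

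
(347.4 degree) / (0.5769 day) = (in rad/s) 0.0001216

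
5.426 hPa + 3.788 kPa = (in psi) 0.6281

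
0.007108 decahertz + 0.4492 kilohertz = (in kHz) 0.4493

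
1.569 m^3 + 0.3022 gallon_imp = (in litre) 1570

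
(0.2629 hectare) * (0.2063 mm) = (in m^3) 0.5424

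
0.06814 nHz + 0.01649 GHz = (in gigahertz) 0.01649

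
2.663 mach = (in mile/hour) 2028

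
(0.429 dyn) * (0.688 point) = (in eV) 6.499e+09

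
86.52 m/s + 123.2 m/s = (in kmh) 755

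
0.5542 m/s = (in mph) 1.24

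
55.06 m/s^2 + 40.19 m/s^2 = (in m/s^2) 95.25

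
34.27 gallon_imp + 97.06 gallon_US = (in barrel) 3.291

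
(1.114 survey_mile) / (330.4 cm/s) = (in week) 0.0008972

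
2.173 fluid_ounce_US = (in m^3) 6.426e-05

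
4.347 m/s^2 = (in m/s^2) 4.347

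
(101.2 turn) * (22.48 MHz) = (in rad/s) 1.429e+10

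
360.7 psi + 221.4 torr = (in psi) 365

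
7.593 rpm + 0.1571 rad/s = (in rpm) 9.093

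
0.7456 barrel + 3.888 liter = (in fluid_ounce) 4140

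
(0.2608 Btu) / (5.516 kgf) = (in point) 1.442e+04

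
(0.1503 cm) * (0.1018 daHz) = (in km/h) 0.005508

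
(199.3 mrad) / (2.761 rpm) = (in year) 2.186e-08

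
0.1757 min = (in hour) 0.002928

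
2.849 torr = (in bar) 0.003798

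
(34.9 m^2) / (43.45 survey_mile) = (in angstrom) 4.991e+06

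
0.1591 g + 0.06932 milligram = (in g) 0.1592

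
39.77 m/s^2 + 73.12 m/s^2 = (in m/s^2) 112.9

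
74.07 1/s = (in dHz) 740.7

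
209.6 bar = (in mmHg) 1.572e+05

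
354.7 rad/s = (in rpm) 3387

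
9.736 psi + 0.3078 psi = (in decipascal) 6.925e+05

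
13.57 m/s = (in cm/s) 1357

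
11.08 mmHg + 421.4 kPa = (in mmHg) 3172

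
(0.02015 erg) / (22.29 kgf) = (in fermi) 9218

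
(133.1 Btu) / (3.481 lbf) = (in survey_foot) 2.975e+04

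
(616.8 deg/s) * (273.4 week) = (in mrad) 1.78e+12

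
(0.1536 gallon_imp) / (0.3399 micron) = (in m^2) 2054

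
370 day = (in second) 3.197e+07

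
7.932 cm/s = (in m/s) 0.07932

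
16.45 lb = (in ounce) 263.2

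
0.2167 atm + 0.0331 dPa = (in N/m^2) 2.196e+04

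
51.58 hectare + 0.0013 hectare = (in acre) 127.5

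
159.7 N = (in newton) 159.7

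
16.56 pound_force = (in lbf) 16.56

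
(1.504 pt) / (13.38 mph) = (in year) 2.813e-12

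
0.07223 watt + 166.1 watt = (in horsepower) 0.2228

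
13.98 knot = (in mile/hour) 16.09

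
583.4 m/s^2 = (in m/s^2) 583.4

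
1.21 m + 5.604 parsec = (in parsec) 5.604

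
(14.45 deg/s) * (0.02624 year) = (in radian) 2.087e+05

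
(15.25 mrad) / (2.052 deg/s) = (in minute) 0.007097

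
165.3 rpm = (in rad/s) 17.31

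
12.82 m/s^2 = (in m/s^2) 12.82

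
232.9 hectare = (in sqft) 2.507e+07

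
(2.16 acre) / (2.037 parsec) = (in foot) 4.563e-13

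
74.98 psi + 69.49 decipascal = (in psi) 74.98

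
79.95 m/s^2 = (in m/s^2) 79.95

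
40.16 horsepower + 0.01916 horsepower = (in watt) 2.996e+04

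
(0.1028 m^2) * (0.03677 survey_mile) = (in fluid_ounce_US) 2.057e+05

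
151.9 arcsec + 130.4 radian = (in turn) 20.75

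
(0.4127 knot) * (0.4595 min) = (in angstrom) 5.853e+10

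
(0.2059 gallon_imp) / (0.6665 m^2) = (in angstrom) 1.404e+07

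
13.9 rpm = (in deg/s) 83.4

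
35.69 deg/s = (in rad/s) 0.6229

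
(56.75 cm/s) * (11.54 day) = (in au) 3.782e-06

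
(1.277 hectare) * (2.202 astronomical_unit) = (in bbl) 2.646e+16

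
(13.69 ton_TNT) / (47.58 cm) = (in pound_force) 2.706e+10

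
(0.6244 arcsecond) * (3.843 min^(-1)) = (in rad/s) 1.939e-07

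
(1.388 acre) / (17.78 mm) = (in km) 315.9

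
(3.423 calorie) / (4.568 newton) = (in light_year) 3.314e-16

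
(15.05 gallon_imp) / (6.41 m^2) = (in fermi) 1.067e+13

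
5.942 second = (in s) 5.942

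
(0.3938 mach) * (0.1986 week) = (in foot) 5.284e+07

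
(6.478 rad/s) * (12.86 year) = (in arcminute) 9.032e+12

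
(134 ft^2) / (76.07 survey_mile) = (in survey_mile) 6.319e-08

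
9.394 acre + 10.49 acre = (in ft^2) 8.661e+05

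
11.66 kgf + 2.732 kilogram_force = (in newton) 141.1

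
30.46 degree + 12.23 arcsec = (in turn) 0.08462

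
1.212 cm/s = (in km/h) 0.04363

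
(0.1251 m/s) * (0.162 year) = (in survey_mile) 397.1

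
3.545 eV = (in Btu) 5.383e-22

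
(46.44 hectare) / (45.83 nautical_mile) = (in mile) 0.0034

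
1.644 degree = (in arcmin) 98.64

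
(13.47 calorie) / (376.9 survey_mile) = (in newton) 9.291e-05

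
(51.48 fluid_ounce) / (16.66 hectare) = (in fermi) 9.138e+06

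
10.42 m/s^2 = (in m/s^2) 10.42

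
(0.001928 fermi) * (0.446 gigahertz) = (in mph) 1.924e-09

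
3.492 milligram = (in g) 0.003492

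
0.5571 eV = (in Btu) 8.46e-23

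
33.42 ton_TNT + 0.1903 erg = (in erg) 1.398e+18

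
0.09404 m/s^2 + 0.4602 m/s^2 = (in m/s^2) 0.5542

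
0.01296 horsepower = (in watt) 9.664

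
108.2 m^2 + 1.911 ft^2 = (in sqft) 1167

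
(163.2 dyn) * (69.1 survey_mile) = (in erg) 1.815e+09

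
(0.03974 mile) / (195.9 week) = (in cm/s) 5.398e-05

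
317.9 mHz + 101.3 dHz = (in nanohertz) 1.045e+10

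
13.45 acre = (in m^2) 5.443e+04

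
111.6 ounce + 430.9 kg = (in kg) 434.1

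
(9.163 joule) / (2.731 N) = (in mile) 0.002085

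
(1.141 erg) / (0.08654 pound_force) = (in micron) 0.2964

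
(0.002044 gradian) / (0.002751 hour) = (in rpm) 3.096e-05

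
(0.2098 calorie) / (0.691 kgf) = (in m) 0.1295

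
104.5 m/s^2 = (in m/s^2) 104.5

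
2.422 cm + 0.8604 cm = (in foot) 0.1077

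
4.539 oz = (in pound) 0.2837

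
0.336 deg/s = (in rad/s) 0.005864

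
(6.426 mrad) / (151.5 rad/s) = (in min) 7.069e-07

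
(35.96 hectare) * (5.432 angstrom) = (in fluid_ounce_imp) 6.875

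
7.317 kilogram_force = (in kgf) 7.317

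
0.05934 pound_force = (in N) 0.264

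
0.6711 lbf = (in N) 2.985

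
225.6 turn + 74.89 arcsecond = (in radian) 1417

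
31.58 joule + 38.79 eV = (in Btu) 0.02993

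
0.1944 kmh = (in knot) 0.105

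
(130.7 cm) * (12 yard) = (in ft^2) 154.4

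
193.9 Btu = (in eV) 1.277e+24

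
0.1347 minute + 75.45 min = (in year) 0.0001438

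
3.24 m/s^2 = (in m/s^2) 3.24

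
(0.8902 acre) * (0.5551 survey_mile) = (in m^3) 3.218e+06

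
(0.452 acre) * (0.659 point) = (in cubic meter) 0.4252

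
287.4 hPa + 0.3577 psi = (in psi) 4.526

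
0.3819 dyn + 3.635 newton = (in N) 3.635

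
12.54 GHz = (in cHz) 1.254e+12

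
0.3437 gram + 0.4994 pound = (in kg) 0.2269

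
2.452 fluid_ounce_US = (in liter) 0.07251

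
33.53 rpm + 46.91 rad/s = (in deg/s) 2889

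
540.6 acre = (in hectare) 218.8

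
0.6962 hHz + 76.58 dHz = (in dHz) 772.8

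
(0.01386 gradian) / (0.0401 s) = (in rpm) 0.05185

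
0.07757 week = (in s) 4.691e+04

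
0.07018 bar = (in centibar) 7.018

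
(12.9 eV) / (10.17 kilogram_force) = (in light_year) 2.19e-36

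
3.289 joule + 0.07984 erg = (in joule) 3.289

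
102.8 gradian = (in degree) 92.52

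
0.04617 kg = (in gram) 46.17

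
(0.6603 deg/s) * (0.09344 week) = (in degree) 3.732e+04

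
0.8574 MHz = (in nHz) 8.574e+14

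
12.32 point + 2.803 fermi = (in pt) 12.32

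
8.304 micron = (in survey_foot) 2.724e-05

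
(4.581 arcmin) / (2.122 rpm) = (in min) 9.995e-05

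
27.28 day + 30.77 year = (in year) 30.84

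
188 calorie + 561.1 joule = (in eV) 8.412e+21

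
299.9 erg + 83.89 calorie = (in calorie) 83.89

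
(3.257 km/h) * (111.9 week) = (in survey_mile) 3.805e+04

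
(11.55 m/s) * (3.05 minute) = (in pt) 5.991e+06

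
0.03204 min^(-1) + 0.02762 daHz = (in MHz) 2.767e-07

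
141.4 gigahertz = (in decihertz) 1.414e+12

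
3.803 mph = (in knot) 3.305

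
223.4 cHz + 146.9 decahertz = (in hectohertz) 14.71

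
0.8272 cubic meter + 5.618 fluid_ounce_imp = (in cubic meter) 0.8274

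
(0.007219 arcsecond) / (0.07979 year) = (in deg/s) 7.969e-13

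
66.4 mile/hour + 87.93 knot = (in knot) 145.6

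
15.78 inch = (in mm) 400.8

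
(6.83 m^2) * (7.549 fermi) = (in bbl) 3.243e-13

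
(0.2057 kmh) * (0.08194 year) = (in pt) 4.185e+08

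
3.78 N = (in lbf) 0.8498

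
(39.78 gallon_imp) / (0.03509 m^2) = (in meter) 5.154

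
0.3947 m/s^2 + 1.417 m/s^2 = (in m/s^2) 1.812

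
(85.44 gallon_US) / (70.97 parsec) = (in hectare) 1.477e-23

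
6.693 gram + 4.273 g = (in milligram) 1.097e+04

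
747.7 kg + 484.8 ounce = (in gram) 7.614e+05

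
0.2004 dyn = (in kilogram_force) 2.044e-07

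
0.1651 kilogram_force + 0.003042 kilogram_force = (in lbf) 0.3707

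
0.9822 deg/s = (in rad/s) 0.01714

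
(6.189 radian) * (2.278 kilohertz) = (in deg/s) 8.078e+05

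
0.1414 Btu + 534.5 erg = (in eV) 9.311e+20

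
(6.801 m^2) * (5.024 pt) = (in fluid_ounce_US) 407.6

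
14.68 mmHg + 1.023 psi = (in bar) 0.09011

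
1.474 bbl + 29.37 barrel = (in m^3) 4.904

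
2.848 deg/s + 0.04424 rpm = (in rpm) 0.5189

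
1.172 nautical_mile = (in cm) 2.171e+05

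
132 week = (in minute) 1.331e+06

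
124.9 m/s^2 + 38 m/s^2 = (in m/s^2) 162.9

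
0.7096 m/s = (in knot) 1.379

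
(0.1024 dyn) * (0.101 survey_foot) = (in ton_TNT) 7.534e-18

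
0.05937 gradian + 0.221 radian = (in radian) 0.2219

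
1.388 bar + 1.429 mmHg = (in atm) 1.372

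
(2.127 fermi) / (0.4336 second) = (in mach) 1.441e-17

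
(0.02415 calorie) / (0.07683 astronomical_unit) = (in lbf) 1.976e-12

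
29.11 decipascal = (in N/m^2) 2.911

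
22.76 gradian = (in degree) 20.48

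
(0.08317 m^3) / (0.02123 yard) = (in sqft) 46.12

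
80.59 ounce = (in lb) 5.037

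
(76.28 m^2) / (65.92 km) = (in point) 3.28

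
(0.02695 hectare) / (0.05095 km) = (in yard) 5.785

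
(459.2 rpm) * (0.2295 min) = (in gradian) 4.215e+04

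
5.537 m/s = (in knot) 10.76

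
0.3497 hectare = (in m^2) 3497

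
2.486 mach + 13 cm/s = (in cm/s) 8.466e+04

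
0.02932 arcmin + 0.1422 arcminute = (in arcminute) 0.1715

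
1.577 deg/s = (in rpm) 0.2628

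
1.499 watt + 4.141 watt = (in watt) 5.64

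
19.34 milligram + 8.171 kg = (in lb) 18.01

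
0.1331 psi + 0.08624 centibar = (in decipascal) 1.004e+04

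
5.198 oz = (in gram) 147.4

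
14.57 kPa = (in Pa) 1.457e+04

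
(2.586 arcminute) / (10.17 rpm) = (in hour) 1.962e-07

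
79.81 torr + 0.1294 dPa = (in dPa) 1.064e+05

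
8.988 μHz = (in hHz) 8.988e-08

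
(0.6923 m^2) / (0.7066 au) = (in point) 1.856e-08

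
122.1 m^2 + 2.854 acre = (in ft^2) 1.256e+05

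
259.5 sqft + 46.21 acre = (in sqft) 2.013e+06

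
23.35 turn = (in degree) 8406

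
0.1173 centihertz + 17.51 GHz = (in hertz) 1.751e+10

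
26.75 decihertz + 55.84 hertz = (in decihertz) 585.1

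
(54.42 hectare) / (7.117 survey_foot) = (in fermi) 2.509e+20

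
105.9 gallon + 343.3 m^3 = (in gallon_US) 9.08e+04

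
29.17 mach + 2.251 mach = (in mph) 2.393e+04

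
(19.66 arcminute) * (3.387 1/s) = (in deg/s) 1.11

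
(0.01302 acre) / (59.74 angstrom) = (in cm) 8.82e+11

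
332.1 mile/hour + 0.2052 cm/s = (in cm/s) 1.485e+04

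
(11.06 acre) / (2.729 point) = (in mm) 4.649e+10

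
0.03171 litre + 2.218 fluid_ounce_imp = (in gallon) 0.02503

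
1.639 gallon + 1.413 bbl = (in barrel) 1.452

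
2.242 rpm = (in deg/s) 13.45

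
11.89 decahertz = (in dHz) 1189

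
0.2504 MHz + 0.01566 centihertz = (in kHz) 250.4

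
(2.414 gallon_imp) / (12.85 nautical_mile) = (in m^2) 4.611e-07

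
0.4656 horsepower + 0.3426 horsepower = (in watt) 602.7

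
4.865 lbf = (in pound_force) 4.865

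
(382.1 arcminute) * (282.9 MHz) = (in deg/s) 1.802e+09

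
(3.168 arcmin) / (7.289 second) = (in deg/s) 0.007244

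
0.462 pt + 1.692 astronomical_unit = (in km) 2.531e+08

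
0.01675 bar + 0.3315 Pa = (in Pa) 1675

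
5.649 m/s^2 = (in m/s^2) 5.649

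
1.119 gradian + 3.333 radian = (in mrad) 3351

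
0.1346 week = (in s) 8.141e+04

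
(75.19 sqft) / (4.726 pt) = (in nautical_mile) 2.262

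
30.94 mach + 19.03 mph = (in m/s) 1.054e+04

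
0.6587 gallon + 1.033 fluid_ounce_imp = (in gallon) 0.6665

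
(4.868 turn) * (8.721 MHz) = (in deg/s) 1.528e+10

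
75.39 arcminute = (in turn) 0.00349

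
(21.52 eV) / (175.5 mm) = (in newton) 1.965e-17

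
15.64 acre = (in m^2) 6.329e+04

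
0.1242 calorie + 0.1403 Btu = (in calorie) 35.5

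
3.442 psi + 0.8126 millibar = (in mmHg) 178.6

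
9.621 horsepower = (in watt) 7174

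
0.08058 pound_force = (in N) 0.3584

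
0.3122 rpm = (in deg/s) 1.873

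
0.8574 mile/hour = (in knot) 0.7451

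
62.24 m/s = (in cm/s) 6224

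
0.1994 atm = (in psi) 2.93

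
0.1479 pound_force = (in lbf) 0.1479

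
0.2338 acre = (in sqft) 1.018e+04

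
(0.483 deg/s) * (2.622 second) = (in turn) 0.003518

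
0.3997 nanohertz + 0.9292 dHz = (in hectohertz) 0.0009292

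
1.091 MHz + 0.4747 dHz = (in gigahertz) 0.001091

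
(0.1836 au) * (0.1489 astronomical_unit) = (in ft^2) 6.585e+21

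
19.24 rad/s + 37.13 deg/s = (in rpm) 189.9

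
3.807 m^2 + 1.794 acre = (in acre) 1.795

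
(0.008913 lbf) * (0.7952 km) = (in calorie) 7.535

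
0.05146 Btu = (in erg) 5.429e+08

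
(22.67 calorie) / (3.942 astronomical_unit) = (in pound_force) 3.616e-11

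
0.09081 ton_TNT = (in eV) 2.371e+27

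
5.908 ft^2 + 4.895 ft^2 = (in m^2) 1.004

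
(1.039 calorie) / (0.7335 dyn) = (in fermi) 5.927e+20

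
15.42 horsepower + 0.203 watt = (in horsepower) 15.42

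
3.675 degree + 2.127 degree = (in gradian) 6.447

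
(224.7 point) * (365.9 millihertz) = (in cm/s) 2.9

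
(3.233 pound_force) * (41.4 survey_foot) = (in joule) 181.5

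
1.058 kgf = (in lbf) 2.332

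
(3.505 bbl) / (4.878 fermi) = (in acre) 2.823e+10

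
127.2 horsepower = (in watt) 9.485e+04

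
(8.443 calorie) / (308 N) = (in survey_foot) 0.3763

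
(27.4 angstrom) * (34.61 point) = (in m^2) 3.345e-11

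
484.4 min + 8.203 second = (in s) 2.907e+04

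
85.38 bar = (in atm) 84.26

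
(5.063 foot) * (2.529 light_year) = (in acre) 9.124e+12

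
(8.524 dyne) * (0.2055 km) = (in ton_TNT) 4.187e-12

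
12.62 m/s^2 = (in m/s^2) 12.62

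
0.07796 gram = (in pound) 0.0001719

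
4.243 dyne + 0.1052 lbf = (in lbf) 0.1052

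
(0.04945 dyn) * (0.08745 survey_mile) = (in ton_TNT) 1.663e-14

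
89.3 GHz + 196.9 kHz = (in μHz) 8.93e+16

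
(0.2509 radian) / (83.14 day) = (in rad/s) 3.493e-08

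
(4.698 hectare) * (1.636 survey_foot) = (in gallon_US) 6.189e+06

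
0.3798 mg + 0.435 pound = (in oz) 6.96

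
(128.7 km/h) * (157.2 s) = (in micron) 5.62e+09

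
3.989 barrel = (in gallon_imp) 139.5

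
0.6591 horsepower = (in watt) 491.5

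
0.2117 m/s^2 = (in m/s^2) 0.2117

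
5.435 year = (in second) 1.714e+08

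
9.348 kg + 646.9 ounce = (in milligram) 2.769e+07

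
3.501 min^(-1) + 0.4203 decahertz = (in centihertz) 426.1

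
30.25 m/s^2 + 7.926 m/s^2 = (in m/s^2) 38.18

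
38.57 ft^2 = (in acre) 0.0008854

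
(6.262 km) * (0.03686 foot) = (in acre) 0.01738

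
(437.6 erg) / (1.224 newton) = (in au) 2.39e-16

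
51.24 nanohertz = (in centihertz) 5.124e-06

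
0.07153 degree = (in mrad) 1.248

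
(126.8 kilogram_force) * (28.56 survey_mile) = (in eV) 3.567e+26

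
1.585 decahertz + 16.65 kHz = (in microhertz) 1.667e+10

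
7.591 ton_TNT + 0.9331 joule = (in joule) 3.176e+10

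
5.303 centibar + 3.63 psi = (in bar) 0.3033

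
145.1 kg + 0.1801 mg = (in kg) 145.1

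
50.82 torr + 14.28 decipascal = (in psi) 0.9829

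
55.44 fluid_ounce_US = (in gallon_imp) 0.3607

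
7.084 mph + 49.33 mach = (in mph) 3.758e+04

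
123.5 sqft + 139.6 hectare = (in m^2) 1.396e+06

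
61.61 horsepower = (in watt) 4.594e+04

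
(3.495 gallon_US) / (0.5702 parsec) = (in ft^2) 8.094e-18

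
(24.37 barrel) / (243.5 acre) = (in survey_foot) 1.29e-05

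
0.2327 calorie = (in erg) 9.736e+06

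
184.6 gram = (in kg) 0.1846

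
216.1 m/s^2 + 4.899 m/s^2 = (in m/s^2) 221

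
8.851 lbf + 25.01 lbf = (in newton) 150.6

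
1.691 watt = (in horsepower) 0.002268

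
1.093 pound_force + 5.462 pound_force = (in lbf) 6.555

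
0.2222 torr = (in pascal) 29.62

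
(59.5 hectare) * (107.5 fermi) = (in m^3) 6.396e-08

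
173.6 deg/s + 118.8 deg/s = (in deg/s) 292.4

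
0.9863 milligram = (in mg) 0.9863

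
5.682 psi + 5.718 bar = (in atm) 6.03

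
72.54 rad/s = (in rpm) 692.7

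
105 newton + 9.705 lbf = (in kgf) 15.11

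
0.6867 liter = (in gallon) 0.1814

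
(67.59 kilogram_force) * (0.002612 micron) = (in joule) 1.731e-06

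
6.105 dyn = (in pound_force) 1.372e-05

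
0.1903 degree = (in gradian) 0.2114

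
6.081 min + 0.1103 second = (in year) 1.157e-05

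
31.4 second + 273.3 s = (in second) 304.7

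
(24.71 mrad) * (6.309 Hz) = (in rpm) 1.489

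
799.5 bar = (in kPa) 7.995e+04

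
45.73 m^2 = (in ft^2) 492.2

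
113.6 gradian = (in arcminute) 6134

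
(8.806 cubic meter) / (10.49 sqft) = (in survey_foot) 29.65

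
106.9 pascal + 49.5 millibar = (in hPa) 50.57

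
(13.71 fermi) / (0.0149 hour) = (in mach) 7.506e-19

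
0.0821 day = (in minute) 118.2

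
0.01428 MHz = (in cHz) 1.428e+06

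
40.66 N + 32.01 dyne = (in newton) 40.66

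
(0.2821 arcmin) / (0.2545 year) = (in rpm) 9.764e-11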